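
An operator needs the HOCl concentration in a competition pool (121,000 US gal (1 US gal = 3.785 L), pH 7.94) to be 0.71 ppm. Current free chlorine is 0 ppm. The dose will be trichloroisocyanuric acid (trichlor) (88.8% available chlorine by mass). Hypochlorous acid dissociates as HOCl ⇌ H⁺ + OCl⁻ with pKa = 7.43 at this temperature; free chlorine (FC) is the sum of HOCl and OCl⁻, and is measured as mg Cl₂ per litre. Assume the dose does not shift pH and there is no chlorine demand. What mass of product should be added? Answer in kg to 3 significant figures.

Volume: 121,000 US gal × 3.785 L/gal = 457,985 L.
[OCl⁻]/[HOCl] = 10^(pH − pKa) = 10^(7.94 − 7.43) = 3.236; fraction as HOCl = 1/(1 + 3.236) = 0.2361.
Free chlorine required for 0.71 ppm HOCl: 0.71 / 0.2361 = 3.008 ppm.
FC to add: 3.008 − 0 = 3.008 mg/L as Cl₂.
Cl₂ equivalent: 3.008 mg/L × 457,985 L = 1377 g.
Product at 88.8% available Cl: 1377 / 0.888 = 1551 g.

1.55 kg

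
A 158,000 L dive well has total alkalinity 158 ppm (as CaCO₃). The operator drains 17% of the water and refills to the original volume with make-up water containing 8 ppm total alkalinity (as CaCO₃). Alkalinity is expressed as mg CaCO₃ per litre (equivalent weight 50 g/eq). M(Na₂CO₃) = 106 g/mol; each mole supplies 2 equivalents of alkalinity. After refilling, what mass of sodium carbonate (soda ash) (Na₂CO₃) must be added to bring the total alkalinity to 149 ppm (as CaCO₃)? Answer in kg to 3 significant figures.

After draining 17% and refilling: 158 × 0.83 + 8 × 0.17 = 132.5 ppm.
Deficit to target: 149 − 132.5 = 16.5 mg/L.
As CaCO₃: 16.5 mg/L × 158,000 L = 2607 g; ÷ 50 g/eq ÷ 2 = 26.07 mol Na₂CO₃.
Mass: 26.07 × 106 = 2763 g.

2.76 kg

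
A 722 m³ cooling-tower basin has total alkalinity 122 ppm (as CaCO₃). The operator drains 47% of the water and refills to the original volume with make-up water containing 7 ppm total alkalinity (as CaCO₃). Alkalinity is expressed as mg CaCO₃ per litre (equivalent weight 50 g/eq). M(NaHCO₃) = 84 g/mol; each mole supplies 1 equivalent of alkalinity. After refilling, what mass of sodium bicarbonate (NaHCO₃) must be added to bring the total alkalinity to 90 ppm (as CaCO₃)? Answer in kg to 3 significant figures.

Volume: 722 m³ = 722,000 L.
After draining 47% and refilling: 122 × 0.53 + 7 × 0.47 = 67.95 ppm.
Deficit to target: 90 − 67.95 = 22.05 mg/L.
As CaCO₃: 22.05 mg/L × 722,000 L = 15,920 g; ÷ 50 g/eq ÷ 1 = 318.4 mol NaHCO₃.
Mass: 318.4 × 84 = 26,750 g.

26.7 kg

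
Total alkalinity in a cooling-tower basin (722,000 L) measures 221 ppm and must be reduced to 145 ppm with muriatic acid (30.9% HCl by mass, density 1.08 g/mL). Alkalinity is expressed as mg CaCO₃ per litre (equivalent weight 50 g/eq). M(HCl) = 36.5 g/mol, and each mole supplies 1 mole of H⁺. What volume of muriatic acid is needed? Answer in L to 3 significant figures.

120 L

Alkalinity to neutralize: (221 − 145) = 76 mg/L as CaCO₃ × 722,000 L = 54,870 g as CaCO₃.
Equivalents of H⁺ required: 54,870 ÷ 50 g/eq = 1097 eq = 1097 mol HCl.
Mass of HCl: 1097 × 36.5 = 40,060 g.
Mass of 30.9% solution: 40,060 / 0.309 = 129,600 g.
Volume: 129,600 g ÷ 1.08 g/mL = 120,000 mL.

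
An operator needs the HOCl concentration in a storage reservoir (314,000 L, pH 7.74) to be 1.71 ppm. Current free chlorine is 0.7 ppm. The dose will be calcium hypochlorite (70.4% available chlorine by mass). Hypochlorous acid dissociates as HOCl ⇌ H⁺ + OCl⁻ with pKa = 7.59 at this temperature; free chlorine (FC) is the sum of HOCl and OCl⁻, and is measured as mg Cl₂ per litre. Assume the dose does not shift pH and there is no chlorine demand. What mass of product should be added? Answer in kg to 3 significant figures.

1.53 kg

[OCl⁻]/[HOCl] = 10^(pH − pKa) = 10^(7.74 − 7.59) = 1.413; fraction as HOCl = 1/(1 + 1.413) = 0.4145.
Free chlorine required for 1.71 ppm HOCl: 1.71 / 0.4145 = 4.125 ppm.
FC to add: 4.125 − 0.7 = 3.425 mg/L as Cl₂.
Cl₂ equivalent: 3.425 mg/L × 314,000 L = 1076 g.
Product at 70.4% available Cl: 1076 / 0.704 = 1528 g.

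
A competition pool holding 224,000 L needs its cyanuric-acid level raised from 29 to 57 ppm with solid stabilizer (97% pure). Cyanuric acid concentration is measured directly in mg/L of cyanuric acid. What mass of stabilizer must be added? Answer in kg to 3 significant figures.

CYA to add: (57 − 29) = 28 mg/L × 224,000 L = 6272 g cyanuric acid.
At 97% purity: 6272 / 0.97 = 6466 g product.

6.47 kg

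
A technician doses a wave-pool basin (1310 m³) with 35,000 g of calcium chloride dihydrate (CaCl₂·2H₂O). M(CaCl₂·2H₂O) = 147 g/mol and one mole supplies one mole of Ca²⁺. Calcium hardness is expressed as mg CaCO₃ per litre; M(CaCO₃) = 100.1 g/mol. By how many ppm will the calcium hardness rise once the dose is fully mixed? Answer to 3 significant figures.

Volume: 1310 m³ = 1,310,000 L.
Moles of Ca²⁺: 35,000 g ÷ 147 g/mol = 238.1 mol.
As CaCO₃: 238.1 mol × 100.1 g/mol = 23,830 g.
Rise: 23,830 g / 1,310,000 L × 1000 = 18.19 mg/L.

18.2 ppm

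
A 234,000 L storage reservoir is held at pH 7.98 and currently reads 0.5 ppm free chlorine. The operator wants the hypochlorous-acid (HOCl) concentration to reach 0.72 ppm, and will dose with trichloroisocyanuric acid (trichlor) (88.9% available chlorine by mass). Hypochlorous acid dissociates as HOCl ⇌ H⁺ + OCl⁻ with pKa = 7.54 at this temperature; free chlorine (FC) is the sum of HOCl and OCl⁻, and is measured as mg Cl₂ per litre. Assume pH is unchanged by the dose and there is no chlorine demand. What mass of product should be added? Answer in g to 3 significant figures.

[OCl⁻]/[HOCl] = 10^(pH − pKa) = 10^(7.98 − 7.54) = 2.754; fraction as HOCl = 1/(1 + 2.754) = 0.2664.
Free chlorine required for 0.72 ppm HOCl: 0.72 / 0.2664 = 2.703 ppm.
FC to add: 2.703 − 0.5 = 2.203 mg/L as Cl₂.
Cl₂ equivalent: 2.203 mg/L × 234,000 L = 515.5 g.
Product at 88.9% available Cl: 515.5 / 0.889 = 579.9 g.

580 g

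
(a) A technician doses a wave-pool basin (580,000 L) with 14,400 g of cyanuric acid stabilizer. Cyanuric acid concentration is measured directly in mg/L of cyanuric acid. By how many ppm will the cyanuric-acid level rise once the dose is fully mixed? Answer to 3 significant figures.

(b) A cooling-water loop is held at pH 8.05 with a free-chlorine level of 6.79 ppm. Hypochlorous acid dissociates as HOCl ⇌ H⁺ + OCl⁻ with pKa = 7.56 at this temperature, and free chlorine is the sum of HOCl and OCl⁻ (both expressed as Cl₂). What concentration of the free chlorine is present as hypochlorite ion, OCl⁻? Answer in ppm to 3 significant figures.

(a) Rise: 14,400 g / 580,000 L × 1000 = 24.83 mg/L.

(b) [OCl⁻]/[HOCl] = 10^(pH − pKa) = 10^(8.05 − 7.56) = 10^0.49 = 3.09.
(b) Fraction as HOCl = 1 / (1 + 3.09) = 0.2445.
(b) OCl⁻ = (1 − 0.2445) × 6.79 ppm = 5.13 ppm.

(a) 24.8 ppm; (b) 5.13 ppm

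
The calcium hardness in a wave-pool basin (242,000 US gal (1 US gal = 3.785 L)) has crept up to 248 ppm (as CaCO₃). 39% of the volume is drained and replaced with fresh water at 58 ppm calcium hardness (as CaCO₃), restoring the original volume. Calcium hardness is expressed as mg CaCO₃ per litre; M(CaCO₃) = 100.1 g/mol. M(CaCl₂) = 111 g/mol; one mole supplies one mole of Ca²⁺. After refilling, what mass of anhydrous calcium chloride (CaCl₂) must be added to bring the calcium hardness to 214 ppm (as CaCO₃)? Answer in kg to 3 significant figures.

40.7 kg

Volume: 242,000 US gal × 3.785 L/gal = 915,970 L.
After draining 39% and refilling: 248 × 0.61 + 58 × 0.39 = 173.9 ppm.
Deficit to target: 214 − 173.9 = 40.1 mg/L.
As CaCO₃: 40.1 mg/L × 915,970 L = 36,730 g; ÷ 100.1 = 366.9 mol Ca²⁺.
Mass: 366.9 × 111 = 40,730 g.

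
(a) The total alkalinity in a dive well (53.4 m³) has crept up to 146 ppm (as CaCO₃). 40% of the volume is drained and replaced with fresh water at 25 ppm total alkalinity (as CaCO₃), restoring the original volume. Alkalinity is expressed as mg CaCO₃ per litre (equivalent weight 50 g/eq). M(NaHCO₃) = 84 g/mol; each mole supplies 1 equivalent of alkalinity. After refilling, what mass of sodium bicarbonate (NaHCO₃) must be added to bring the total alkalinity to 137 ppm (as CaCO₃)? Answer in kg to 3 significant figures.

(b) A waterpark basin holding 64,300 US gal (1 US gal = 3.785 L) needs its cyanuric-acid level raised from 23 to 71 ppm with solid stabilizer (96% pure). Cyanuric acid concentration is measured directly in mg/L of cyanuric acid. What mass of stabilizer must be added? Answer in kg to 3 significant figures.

(a) 3.53 kg; (b) 12.2 kg

(a) Volume: 53.4 m³ = 53,400 L.
(a) After draining 40% and refilling: 146 × 0.60 + 25 × 0.40 = 97.6 ppm.
(a) Deficit to target: 137 − 97.6 = 39.4 mg/L.
(a) As CaCO₃: 39.4 mg/L × 53,400 L = 2104 g; ÷ 50 g/eq ÷ 1 = 42.08 mol NaHCO₃.
(a) Mass: 42.08 × 84 = 3535 g.

(b) Volume: 64,300 US gal × 3.785 L/gal = 243,376 L.
(b) CYA to add: (71 − 23) = 48 mg/L × 243,376 L = 11,680 g cyanuric acid.
(b) At 96% purity: 11,680 / 0.96 = 12,170 g product.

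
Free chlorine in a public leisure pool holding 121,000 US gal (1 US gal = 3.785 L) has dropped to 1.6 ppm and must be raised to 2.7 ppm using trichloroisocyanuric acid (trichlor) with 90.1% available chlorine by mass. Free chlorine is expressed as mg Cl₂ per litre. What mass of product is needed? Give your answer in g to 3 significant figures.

Volume: 121,000 US gal × 3.785 L/gal = 457,985 L.
Chlorine deficit: 2.7 − 1.6 = 1.1 ppm = 1.1 mg/L as Cl₂.
Cl₂ equivalent needed: 1.1 mg/L × 457,985 L = 503,800 mg = 503.8 g.
Product at 90.1% available chlorine: 503.8 / 0.901 = 559.1 g.

559 g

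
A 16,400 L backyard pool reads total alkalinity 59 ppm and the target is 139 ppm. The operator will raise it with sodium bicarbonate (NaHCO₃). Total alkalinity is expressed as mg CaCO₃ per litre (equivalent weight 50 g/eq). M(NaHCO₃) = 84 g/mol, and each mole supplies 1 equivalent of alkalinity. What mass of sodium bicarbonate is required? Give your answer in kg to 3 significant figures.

Alkalinity to add: (139 − 59) = 80 mg/L as CaCO₃ × 16,400 L = 1312 g as CaCO₃.
Equivalents: 1312 g ÷ 50 g/eq = 26.24 eq.
NaHCO₃ supplies 1 eq per mole → 26.24 mol.
Mass: 26.24 mol × 84 g/mol = 2204 g.

2.20 kg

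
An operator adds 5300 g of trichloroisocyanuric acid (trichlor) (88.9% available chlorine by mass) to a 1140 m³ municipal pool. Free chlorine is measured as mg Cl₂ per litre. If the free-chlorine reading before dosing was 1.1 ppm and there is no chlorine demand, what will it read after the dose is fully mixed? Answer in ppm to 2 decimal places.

5.23 ppm

Volume: 1140 m³ = 1,140,000 L.
Available chlorine delivered: 5300 g × 0.889 = 4712 g as Cl₂.
Concentration rise: 4712 g / 1,140,000 L = 4.133 mg/L = 4.13 ppm.
Final FC: 1.1 + 4.13 = 5.23 ppm.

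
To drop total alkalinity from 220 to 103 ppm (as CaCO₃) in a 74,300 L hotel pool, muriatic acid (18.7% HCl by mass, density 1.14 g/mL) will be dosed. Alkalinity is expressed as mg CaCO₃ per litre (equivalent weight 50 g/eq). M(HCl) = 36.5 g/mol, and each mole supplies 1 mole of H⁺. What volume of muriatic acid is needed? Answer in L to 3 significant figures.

29.8 L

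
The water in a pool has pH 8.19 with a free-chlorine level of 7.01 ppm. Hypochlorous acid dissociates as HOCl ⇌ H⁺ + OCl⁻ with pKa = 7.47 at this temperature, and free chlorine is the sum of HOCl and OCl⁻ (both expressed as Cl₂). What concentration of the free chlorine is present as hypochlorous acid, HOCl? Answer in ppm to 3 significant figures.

[OCl⁻]/[HOCl] = 10^(pH − pKa) = 10^(8.19 − 7.47) = 10^0.72 = 5.248.
Fraction as HOCl = 1 / (1 + 5.248) = 0.16.
HOCl = 0.16 × 7.01 ppm = 1.122 ppm.

1.12 ppm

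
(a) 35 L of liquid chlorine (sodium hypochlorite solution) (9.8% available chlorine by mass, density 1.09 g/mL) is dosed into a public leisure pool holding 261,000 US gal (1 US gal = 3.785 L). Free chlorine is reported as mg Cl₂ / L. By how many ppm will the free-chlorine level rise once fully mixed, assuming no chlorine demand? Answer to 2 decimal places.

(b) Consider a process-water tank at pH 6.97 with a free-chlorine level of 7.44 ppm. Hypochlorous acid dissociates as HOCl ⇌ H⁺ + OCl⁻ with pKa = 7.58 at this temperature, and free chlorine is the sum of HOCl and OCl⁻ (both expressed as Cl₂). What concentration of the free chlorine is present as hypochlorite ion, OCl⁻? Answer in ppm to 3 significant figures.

(a) 3.78 ppm; (b) 1.47 ppm

(a) Volume: 261,000 US gal × 3.785 L/gal = 987,885 L.
(a) Mass of solution: 35 L × 1000 mL/L × 1.09 g/mL = 38,150 g.
(a) Available chlorine delivered: 38,150 g × 0.098 = 3739 g as Cl₂.
(a) Concentration rise: 3739 g / 987,885 L = 3.785 mg/L = 3.78 ppm.

(b) [OCl⁻]/[HOCl] = 10^(pH − pKa) = 10^(6.97 − 7.58) = 10^-0.61 = 0.2455.
(b) Fraction as HOCl = 1 / (1 + 0.2455) = 0.8029.
(b) OCl⁻ = (1 − 0.8029) × 7.44 ppm = 1.466 ppm.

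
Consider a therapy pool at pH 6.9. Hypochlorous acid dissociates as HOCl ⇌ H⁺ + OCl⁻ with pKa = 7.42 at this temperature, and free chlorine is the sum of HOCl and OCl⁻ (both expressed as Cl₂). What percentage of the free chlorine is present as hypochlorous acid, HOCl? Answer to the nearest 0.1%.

76.8%

[OCl⁻]/[HOCl] = 10^(pH − pKa) = 10^(6.9 − 7.42) = 10^-0.52 = 0.302.
Fraction as HOCl = 1 / (1 + 0.302) = 0.7681.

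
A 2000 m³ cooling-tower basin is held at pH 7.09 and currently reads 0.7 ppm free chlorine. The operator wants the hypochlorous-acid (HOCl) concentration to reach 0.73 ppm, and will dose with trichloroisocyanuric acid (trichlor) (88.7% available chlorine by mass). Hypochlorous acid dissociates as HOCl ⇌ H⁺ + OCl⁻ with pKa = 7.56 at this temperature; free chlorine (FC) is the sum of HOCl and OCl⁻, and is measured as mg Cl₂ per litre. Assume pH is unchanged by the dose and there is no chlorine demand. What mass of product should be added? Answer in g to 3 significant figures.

625 g

Volume: 2000 m³ = 2,000,000 L.
[OCl⁻]/[HOCl] = 10^(pH − pKa) = 10^(7.09 − 7.56) = 0.3388; fraction as HOCl = 1/(1 + 0.3388) = 0.7469.
Free chlorine required for 0.73 ppm HOCl: 0.73 / 0.7469 = 0.9774 ppm.
FC to add: 0.9774 − 0.7 = 0.2774 mg/L as Cl₂.
Cl₂ equivalent: 0.2774 mg/L × 2,000,000 L = 554.7 g.
Product at 88.7% available Cl: 554.7 / 0.887 = 625.4 g.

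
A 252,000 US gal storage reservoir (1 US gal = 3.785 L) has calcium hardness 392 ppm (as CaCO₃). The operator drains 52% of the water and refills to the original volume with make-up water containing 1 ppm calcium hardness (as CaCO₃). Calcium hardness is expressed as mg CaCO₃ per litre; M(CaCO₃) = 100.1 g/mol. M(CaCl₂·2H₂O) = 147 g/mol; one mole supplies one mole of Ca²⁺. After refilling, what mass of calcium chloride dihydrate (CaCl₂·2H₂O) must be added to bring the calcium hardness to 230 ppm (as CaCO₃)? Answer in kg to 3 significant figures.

57.9 kg

Volume: 252,000 US gal × 3.785 L/gal = 953,820 L.
After draining 52% and refilling: 392 × 0.48 + 1 × 0.52 = 188.68 ppm.
Deficit to target: 230 − 188.68 = 41.32 mg/L.
As CaCO₃: 41.32 mg/L × 953,820 L = 39,410 g; ÷ 100.1 = 393.7 mol Ca²⁺.
Mass: 393.7 × 147 = 57,880 g.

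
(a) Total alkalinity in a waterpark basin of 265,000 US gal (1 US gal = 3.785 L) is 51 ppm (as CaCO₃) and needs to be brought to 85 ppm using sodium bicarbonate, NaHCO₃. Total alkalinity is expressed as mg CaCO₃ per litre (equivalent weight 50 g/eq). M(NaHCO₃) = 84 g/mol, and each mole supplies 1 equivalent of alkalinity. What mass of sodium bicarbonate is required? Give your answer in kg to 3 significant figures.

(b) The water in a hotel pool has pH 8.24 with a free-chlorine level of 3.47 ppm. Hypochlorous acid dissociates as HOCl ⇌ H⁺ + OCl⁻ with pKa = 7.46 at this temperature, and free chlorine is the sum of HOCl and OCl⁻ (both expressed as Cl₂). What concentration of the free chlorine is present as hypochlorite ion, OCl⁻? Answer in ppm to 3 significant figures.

(a) Volume: 265,000 US gal × 3.785 L/gal = 1,003,025 L.
(a) Alkalinity to add: (85 − 51) = 34 mg/L as CaCO₃ × 1,003,025 L = 34,100 g as CaCO₃.
(a) Equivalents: 34,100 g ÷ 50 g/eq = 682.1 eq.
(a) NaHCO₃ supplies 1 eq per mole → 682.1 mol.
(a) Mass: 682.1 mol × 84 g/mol = 57,290 g.

(b) [OCl⁻]/[HOCl] = 10^(pH − pKa) = 10^(8.24 − 7.46) = 10^0.78 = 6.026.
(b) Fraction as HOCl = 1 / (1 + 6.026) = 0.1423.
(b) OCl⁻ = (1 − 0.1423) × 3.47 ppm = 2.976 ppm.

(a) 57.3 kg; (b) 2.98 ppm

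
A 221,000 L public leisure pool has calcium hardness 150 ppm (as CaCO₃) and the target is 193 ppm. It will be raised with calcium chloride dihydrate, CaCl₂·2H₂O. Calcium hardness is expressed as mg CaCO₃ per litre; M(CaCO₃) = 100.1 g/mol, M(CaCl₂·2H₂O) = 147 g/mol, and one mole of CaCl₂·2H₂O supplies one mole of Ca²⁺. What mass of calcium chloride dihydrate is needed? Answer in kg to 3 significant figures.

Hardness to add: (193 − 150) = 43 mg/L as CaCO₃ × 221,000 L = 9503 g as CaCO₃.
Moles of Ca²⁺ (1 mol Ca²⁺ ≡ 1 mol CaCO₃): 9503 / 100.1 g/mol = 94.94 mol.
Mass of CaCl₂·2H₂O: 94.94 × 147 = 13,960 g.

14.0 kg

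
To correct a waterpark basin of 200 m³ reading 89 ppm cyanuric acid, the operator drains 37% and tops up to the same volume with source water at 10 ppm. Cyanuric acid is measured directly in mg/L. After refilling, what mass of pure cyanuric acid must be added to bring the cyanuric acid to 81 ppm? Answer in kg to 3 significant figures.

4.25 kg

Volume: 200 m³ = 200,000 L.
After draining 37% and refilling: 89 × 0.63 + 10 × 0.37 = 59.77 ppm.
Deficit to target: 81 − 59.77 = 21.23 mg/L.
Mass: 21.23 mg/L × 200,000 L = 4246 g cyanuric acid.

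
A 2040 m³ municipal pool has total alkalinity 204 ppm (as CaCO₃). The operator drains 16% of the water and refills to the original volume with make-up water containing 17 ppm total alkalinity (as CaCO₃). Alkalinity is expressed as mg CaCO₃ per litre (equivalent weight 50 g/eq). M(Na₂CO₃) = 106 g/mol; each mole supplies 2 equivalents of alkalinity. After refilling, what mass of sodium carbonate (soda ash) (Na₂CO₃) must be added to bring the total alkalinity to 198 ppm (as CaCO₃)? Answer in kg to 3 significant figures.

51.7 kg

Volume: 2040 m³ = 2,040,000 L.
After draining 16% and refilling: 204 × 0.84 + 17 × 0.16 = 174.08 ppm.
Deficit to target: 198 − 174.08 = 23.92 mg/L.
As CaCO₃: 23.92 mg/L × 2,040,000 L = 48,800 g; ÷ 50 g/eq ÷ 2 = 488 mol Na₂CO₃.
Mass: 488 × 106 = 51,720 g.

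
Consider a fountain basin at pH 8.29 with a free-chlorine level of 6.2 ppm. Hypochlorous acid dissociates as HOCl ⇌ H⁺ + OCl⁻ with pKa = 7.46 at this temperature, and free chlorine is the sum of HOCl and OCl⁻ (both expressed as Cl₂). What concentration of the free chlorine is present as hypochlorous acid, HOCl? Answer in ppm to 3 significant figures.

0.799 ppm

[OCl⁻]/[HOCl] = 10^(pH − pKa) = 10^(8.29 − 7.46) = 10^0.83 = 6.761.
Fraction as HOCl = 1 / (1 + 6.761) = 0.1289.
HOCl = 0.1289 × 6.2 ppm = 0.7989 ppm.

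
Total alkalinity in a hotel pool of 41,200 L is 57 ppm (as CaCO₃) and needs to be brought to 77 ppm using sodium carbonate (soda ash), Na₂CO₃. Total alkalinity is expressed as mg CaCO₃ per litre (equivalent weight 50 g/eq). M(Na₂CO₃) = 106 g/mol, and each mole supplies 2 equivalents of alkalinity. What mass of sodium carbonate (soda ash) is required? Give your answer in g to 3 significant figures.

Alkalinity to add: (77 − 57) = 20 mg/L as CaCO₃ × 41,200 L = 824 g as CaCO₃.
Equivalents: 824 g ÷ 50 g/eq = 16.48 eq.
Each mole of Na₂CO₃ supplies 2 eq, so 16.48 / 2 = 8.24 mol.
Mass: 8.24 mol × 106 g/mol = 873.4 g.

873 g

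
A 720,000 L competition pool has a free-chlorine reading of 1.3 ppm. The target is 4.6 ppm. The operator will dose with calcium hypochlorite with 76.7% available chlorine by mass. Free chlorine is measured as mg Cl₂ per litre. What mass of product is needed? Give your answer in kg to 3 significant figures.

Chlorine deficit: 4.6 − 1.3 = 3.3 ppm = 3.3 mg/L as Cl₂.
Cl₂ equivalent needed: 3.3 mg/L × 720,000 L = 2,376,000 mg = 2376 g.
Product at 76.7% available chlorine: 2376 / 0.767 = 3098 g.

3.10 kg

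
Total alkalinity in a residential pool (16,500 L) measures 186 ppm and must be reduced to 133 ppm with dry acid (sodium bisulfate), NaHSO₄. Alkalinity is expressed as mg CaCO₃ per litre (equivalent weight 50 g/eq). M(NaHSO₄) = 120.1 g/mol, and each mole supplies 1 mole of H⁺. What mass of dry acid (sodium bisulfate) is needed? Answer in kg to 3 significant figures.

2.10 kg

Alkalinity to neutralize: (186 − 133) = 53 mg/L as CaCO₃ × 16,500 L = 874.5 g as CaCO₃.
Equivalents of H⁺ required: 874.5 ÷ 50 g/eq = 17.49 eq = 17.49 mol NaHSO₄.
Mass of NaHSO₄: 17.49 × 120.1 = 2101 g.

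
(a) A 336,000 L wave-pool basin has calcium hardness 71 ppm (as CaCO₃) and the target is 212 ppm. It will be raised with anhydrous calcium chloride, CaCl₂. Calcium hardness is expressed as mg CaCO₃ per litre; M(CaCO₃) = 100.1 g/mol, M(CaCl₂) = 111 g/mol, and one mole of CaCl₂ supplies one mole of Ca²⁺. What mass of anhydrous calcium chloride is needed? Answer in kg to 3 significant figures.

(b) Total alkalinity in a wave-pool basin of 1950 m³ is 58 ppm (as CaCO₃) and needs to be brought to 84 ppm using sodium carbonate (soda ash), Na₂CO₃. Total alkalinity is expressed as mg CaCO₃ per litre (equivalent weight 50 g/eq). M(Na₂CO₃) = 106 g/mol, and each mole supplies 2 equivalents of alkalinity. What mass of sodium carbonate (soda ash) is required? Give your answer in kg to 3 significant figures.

(a) Hardness to add: (212 − 71) = 141 mg/L as CaCO₃ × 336,000 L = 47,380 g as CaCO₃.
(a) Moles of Ca²⁺ (1 mol Ca²⁺ ≡ 1 mol CaCO₃): 47,380 / 100.1 g/mol = 473.3 mol.
(a) Mass of CaCl₂: 473.3 × 111 = 52,530 g.

(b) Volume: 1950 m³ = 1,950,000 L.
(b) Alkalinity to add: (84 − 58) = 26 mg/L as CaCO₃ × 1,950,000 L = 50,700 g as CaCO₃.
(b) Equivalents: 50,700 g ÷ 50 g/eq = 1014 eq.
(b) Each mole of Na₂CO₃ supplies 2 eq, so 1014 / 2 = 507 mol.
(b) Mass: 507 mol × 106 g/mol = 53,740 g.

(a) 52.5 kg; (b) 53.7 kg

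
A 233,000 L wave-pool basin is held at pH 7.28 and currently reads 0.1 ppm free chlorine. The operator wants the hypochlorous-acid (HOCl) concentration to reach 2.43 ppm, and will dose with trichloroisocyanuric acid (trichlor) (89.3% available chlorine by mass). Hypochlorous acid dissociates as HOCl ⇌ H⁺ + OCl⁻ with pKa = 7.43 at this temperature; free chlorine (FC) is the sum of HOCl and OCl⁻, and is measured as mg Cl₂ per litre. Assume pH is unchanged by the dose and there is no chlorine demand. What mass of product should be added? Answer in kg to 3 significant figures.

1.06 kg

[OCl⁻]/[HOCl] = 10^(pH − pKa) = 10^(7.28 − 7.43) = 0.7079; fraction as HOCl = 1/(1 + 0.7079) = 0.5855.
Free chlorine required for 2.43 ppm HOCl: 2.43 / 0.5855 = 4.15 ppm.
FC to add: 4.15 − 0.1 = 4.05 mg/L as Cl₂.
Cl₂ equivalent: 4.05 mg/L × 233,000 L = 943.7 g.
Product at 89.3% available Cl: 943.7 / 0.893 = 1057 g.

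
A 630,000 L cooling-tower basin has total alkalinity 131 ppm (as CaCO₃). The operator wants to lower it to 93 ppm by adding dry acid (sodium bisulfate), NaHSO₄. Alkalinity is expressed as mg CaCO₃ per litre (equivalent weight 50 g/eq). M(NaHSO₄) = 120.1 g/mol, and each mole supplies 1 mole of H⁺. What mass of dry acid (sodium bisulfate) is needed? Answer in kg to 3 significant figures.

57.5 kg

Alkalinity to neutralize: (131 − 93) = 38 mg/L as CaCO₃ × 630,000 L = 23,940 g as CaCO₃.
Equivalents of H⁺ required: 23,940 ÷ 50 g/eq = 478.8 eq = 478.8 mol NaHSO₄.
Mass of NaHSO₄: 478.8 × 120.1 = 57,500 g.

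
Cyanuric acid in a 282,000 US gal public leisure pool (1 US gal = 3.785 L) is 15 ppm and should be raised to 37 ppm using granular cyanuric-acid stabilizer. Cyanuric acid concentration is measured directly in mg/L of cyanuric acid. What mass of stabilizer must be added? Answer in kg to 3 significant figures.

Volume: 282,000 US gal × 3.785 L/gal = 1,067,370 L.
CYA to add: (37 − 15) = 22 mg/L × 1,067,370 L = 23,480 g cyanuric acid.

23.5 kg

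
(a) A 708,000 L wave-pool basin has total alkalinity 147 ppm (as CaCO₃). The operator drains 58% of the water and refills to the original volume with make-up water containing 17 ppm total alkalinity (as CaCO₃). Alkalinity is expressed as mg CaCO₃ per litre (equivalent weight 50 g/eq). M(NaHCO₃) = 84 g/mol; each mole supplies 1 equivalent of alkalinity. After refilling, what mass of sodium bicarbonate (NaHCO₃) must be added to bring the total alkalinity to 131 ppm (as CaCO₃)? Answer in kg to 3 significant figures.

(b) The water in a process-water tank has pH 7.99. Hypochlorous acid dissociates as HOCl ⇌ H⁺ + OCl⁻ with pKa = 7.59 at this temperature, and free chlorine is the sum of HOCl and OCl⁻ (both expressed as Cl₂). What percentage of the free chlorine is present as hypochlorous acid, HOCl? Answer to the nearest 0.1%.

(a) 70.7 kg; (b) 28.5%

(a) After draining 58% and refilling: 147 × 0.42 + 17 × 0.58 = 71.6 ppm.
(a) Deficit to target: 131 − 71.6 = 59.4 mg/L.
(a) As CaCO₃: 59.4 mg/L × 708,000 L = 42,060 g; ÷ 50 g/eq ÷ 1 = 841.1 mol NaHCO₃.
(a) Mass: 841.1 × 84 = 70,650 g.

(b) [OCl⁻]/[HOCl] = 10^(pH − pKa) = 10^(7.99 − 7.59) = 10^0.40 = 2.512.
(b) Fraction as HOCl = 1 / (1 + 2.512) = 0.2847.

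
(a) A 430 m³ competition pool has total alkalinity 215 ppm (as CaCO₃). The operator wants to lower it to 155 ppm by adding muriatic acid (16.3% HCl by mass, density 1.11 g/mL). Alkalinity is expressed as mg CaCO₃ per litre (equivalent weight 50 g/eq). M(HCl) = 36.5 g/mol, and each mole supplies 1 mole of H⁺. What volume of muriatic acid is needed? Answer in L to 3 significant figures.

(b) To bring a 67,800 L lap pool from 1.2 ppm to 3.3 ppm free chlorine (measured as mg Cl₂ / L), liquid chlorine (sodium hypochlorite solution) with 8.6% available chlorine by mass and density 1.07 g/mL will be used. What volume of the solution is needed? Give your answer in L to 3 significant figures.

(a) 104 L; (b) 1.55 L

(a) Volume: 430 m³ = 430,000 L.
(a) Alkalinity to neutralize: (215 − 155) = 60 mg/L as CaCO₃ × 430,000 L = 25,800 g as CaCO₃.
(a) Equivalents of H⁺ required: 25,800 ÷ 50 g/eq = 516 eq = 516 mol HCl.
(a) Mass of HCl: 516 × 36.5 = 18,830 g.
(a) Mass of 16.3% solution: 18,830 / 0.163 = 115,500 g.
(a) Volume: 115,500 g ÷ 1.11 g/mL = 104,100 mL.

(b) Chlorine deficit: 3.3 − 1.2 = 2.1 ppm = 2.1 mg/L as Cl₂.
(b) Cl₂ equivalent needed: 2.1 mg/L × 67,800 L = 142,400 mg = 142.4 g.
(b) Product at 8.6% available chlorine: 142.4 / 0.086 = 1656 g.
(b) Volume at density 1.07 g/mL: 1656 g ÷ 1.07 g/mL = 1547 mL.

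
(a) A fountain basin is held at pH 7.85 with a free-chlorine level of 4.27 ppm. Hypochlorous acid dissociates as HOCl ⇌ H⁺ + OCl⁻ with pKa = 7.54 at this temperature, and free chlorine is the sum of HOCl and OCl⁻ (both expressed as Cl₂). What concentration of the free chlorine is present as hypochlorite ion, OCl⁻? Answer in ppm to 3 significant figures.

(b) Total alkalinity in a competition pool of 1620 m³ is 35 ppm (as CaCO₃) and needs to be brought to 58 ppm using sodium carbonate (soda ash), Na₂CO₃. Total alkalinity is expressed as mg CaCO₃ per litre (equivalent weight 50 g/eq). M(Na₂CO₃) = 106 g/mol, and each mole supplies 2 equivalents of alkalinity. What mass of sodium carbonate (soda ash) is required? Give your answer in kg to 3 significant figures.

(a) 2.87 ppm; (b) 39.5 kg

(a) [OCl⁻]/[HOCl] = 10^(pH − pKa) = 10^(7.85 − 7.54) = 10^0.31 = 2.042.
(a) Fraction as HOCl = 1 / (1 + 2.042) = 0.3288.
(a) OCl⁻ = (1 − 0.3288) × 4.27 ppm = 2.866 ppm.

(b) Volume: 1620 m³ = 1,620,000 L.
(b) Alkalinity to add: (58 − 35) = 23 mg/L as CaCO₃ × 1,620,000 L = 37,260 g as CaCO₃.
(b) Equivalents: 37,260 g ÷ 50 g/eq = 745.2 eq.
(b) Each mole of Na₂CO₃ supplies 2 eq, so 745.2 / 2 = 372.6 mol.
(b) Mass: 372.6 mol × 106 g/mol = 39,500 g.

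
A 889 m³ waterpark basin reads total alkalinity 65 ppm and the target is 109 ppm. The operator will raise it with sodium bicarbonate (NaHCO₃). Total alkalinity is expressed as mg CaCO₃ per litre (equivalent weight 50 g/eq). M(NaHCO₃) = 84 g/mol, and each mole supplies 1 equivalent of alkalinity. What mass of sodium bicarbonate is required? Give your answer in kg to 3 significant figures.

65.7 kg

Volume: 889 m³ = 889,000 L.
Alkalinity to add: (109 − 65) = 44 mg/L as CaCO₃ × 889,000 L = 39,120 g as CaCO₃.
Equivalents: 39,120 g ÷ 50 g/eq = 782.3 eq.
NaHCO₃ supplies 1 eq per mole → 782.3 mol.
Mass: 782.3 mol × 84 g/mol = 65,710 g.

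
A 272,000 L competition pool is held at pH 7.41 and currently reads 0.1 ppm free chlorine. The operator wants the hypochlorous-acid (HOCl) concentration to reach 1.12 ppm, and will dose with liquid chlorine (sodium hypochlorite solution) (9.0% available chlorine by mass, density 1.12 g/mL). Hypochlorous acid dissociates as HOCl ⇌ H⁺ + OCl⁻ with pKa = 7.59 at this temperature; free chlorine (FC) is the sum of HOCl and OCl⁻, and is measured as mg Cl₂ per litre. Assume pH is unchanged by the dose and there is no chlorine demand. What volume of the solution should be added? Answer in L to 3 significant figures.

[OCl⁻]/[HOCl] = 10^(pH − pKa) = 10^(7.41 − 7.59) = 0.6607; fraction as HOCl = 1/(1 + 0.6607) = 0.6022.
Free chlorine required for 1.12 ppm HOCl: 1.12 / 0.6022 = 1.86 ppm.
FC to add: 1.86 − 0.1 = 1.76 mg/L as Cl₂.
Cl₂ equivalent: 1.76 mg/L × 272,000 L = 478.7 g.
Product at 9.0% available Cl: 478.7 / 0.09 = 5319 g.
Volume: 5319 g ÷ 1.12 g/mL = 4749 mL.

4.75 L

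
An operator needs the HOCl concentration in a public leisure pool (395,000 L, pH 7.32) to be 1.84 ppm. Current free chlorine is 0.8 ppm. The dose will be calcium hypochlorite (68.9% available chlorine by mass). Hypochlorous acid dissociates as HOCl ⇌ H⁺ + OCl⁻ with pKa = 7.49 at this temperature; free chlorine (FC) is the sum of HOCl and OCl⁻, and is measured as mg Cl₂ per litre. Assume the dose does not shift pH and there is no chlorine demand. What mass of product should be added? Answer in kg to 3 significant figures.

1.31 kg

[OCl⁻]/[HOCl] = 10^(pH − pKa) = 10^(7.32 − 7.49) = 0.6761; fraction as HOCl = 1/(1 + 0.6761) = 0.5966.
Free chlorine required for 1.84 ppm HOCl: 1.84 / 0.5966 = 3.084 ppm.
FC to add: 3.084 − 0.8 = 2.284 mg/L as Cl₂.
Cl₂ equivalent: 2.284 mg/L × 395,000 L = 902.2 g.
Product at 68.9% available Cl: 902.2 / 0.689 = 1309 g.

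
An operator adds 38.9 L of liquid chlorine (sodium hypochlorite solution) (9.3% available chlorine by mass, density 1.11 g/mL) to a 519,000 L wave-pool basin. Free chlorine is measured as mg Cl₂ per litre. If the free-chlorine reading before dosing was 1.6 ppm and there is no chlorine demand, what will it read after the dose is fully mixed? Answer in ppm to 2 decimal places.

Mass of solution: 38.9 L × 1000 mL/L × 1.11 g/mL = 43,180 g.
Available chlorine delivered: 43,180 g × 0.093 = 4016 g as Cl₂.
Concentration rise: 4016 g / 519,000 L = 7.737 mg/L = 7.74 ppm.
Final FC: 1.6 + 7.74 = 9.34 ppm.

9.34 ppm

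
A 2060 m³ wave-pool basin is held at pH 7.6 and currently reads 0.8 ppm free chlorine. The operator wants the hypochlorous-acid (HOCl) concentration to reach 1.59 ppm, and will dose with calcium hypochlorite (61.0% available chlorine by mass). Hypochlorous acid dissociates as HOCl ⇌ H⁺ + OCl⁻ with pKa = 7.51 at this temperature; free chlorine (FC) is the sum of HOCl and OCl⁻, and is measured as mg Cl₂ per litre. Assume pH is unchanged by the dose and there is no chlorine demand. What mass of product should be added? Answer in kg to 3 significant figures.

9.27 kg

Volume: 2060 m³ = 2,060,000 L.
[OCl⁻]/[HOCl] = 10^(pH − pKa) = 10^(7.6 − 7.51) = 1.23; fraction as HOCl = 1/(1 + 1.23) = 0.4484.
Free chlorine required for 1.59 ppm HOCl: 1.59 / 0.4484 = 3.546 ppm.
FC to add: 3.546 − 0.8 = 2.746 mg/L as Cl₂.
Cl₂ equivalent: 2.746 mg/L × 2,060,000 L = 5657 g.
Product at 61.0% available Cl: 5657 / 0.61 = 9274 g.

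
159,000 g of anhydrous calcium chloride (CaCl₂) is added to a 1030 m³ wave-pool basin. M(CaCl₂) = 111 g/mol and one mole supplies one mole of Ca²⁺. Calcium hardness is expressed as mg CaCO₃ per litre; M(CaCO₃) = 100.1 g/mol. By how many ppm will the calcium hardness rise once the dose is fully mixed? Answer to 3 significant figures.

139 ppm

Volume: 1030 m³ = 1,030,000 L.
Moles of Ca²⁺: 159,000 g ÷ 111 g/mol = 1432 mol.
As CaCO₃: 1432 mol × 100.1 g/mol = 143,400 g.
Rise: 143,400 g / 1,030,000 L × 1000 = 139.2 mg/L.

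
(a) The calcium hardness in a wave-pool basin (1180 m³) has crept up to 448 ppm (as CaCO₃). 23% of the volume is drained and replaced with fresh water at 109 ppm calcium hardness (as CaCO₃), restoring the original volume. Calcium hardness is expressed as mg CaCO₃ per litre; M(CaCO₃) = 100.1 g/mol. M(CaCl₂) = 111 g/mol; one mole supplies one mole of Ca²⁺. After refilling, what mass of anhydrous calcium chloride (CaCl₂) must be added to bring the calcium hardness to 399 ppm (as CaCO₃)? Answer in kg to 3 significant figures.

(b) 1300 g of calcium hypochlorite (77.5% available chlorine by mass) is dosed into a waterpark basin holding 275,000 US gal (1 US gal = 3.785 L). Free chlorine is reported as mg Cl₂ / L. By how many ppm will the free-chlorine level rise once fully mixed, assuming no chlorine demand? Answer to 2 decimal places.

(a) 37.9 kg; (b) 0.97 ppm

(a) Volume: 1180 m³ = 1,180,000 L.
(a) After draining 23% and refilling: 448 × 0.77 + 109 × 0.23 = 370.03 ppm.
(a) Deficit to target: 399 − 370.03 = 28.97 mg/L.
(a) As CaCO₃: 28.97 mg/L × 1,180,000 L = 34,180 g; ÷ 100.1 = 341.5 mol Ca²⁺.
(a) Mass: 341.5 × 111 = 37,910 g.

(b) Volume: 275,000 US gal × 3.785 L/gal = 1,040,875 L.
(b) Available chlorine delivered: 1300 g × 0.775 = 1008 g as Cl₂.
(b) Concentration rise: 1008 g / 1,040,875 L = 0.9679 mg/L = 0.97 ppm.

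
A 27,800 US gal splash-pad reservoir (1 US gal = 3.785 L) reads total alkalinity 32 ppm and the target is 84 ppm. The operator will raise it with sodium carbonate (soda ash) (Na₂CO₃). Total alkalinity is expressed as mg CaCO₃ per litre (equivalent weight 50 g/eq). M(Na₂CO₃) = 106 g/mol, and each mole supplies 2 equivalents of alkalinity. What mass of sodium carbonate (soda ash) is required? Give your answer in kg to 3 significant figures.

Volume: 27,800 US gal × 3.785 L/gal = 105,223 L.
Alkalinity to add: (84 − 32) = 52 mg/L as CaCO₃ × 105,223 L = 5472 g as CaCO₃.
Equivalents: 5472 g ÷ 50 g/eq = 109.4 eq.
Each mole of Na₂CO₃ supplies 2 eq, so 109.4 / 2 = 54.72 mol.
Mass: 54.72 mol × 106 g/mol = 5800 g.

5.80 kg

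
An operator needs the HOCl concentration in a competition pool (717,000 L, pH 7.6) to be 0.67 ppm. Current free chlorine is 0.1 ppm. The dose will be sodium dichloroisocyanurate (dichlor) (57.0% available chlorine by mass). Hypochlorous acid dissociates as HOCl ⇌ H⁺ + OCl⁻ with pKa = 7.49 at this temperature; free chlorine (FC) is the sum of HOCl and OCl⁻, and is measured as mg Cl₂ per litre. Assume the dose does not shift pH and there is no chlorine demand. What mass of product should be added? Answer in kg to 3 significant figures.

1.80 kg

[OCl⁻]/[HOCl] = 10^(pH − pKa) = 10^(7.6 − 7.49) = 1.288; fraction as HOCl = 1/(1 + 1.288) = 0.437.
Free chlorine required for 0.67 ppm HOCl: 0.67 / 0.437 = 1.533 ppm.
FC to add: 1.533 − 0.1 = 1.433 mg/L as Cl₂.
Cl₂ equivalent: 1.433 mg/L × 717,000 L = 1028 g.
Product at 57.0% available Cl: 1028 / 0.57 = 1803 g.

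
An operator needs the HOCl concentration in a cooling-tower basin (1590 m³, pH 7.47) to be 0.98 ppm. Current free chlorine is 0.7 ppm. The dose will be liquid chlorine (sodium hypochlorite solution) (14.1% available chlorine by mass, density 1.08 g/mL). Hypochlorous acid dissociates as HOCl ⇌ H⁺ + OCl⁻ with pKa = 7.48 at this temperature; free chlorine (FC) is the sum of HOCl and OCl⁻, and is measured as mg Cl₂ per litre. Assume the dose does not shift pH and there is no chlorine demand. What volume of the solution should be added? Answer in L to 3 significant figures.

12.9 L

Volume: 1590 m³ = 1,590,000 L.
[OCl⁻]/[HOCl] = 10^(pH − pKa) = 10^(7.47 − 7.48) = 0.9772; fraction as HOCl = 1/(1 + 0.9772) = 0.5058.
Free chlorine required for 0.98 ppm HOCl: 0.98 / 0.5058 = 1.938 ppm.
FC to add: 1.938 − 0.7 = 1.238 mg/L as Cl₂.
Cl₂ equivalent: 1.238 mg/L × 1,590,000 L = 1968 g.
Product at 14.1% available Cl: 1968 / 0.141 = 13,960 g.
Volume: 13,960 g ÷ 1.08 g/mL = 12,920 mL.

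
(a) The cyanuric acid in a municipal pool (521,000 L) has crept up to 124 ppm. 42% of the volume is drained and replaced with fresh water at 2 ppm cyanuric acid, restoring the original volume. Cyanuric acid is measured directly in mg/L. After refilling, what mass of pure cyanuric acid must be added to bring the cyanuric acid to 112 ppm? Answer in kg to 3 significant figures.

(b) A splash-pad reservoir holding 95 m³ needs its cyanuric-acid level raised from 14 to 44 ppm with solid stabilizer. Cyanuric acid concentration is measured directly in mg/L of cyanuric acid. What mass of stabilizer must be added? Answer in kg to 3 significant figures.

(a) 20.4 kg; (b) 2.85 kg

(a) After draining 42% and refilling: 124 × 0.58 + 2 × 0.42 = 72.76 ppm.
(a) Deficit to target: 112 − 72.76 = 39.24 mg/L.
(a) Mass: 39.24 mg/L × 521,000 L = 20,440 g cyanuric acid.

(b) Volume: 95 m³ = 95,000 L.
(b) CYA to add: (44 − 14) = 30 mg/L × 95,000 L = 2850 g cyanuric acid.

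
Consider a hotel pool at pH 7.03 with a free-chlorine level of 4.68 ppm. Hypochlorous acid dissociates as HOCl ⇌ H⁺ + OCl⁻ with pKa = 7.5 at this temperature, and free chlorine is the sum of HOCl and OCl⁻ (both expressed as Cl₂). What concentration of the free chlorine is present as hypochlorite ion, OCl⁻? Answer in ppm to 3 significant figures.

[OCl⁻]/[HOCl] = 10^(pH − pKa) = 10^(7.03 − 7.5) = 10^-0.47 = 0.3388.
Fraction as HOCl = 1 / (1 + 0.3388) = 0.7469.
OCl⁻ = (1 − 0.7469) × 4.68 ppm = 1.184 ppm.

1.18 ppm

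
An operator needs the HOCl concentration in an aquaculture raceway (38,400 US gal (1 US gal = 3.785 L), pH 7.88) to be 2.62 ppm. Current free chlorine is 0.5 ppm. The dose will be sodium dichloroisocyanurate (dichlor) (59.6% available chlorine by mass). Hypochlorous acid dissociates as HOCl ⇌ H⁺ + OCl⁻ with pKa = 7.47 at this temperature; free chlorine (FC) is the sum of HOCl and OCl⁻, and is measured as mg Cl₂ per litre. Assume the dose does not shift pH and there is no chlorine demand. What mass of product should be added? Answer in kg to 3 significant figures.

Volume: 38,400 US gal × 3.785 L/gal = 145,344 L.
[OCl⁻]/[HOCl] = 10^(pH − pKa) = 10^(7.88 − 7.47) = 2.57; fraction as HOCl = 1/(1 + 2.57) = 0.2801.
Free chlorine required for 2.62 ppm HOCl: 2.62 / 0.2801 = 9.354 ppm.
FC to add: 9.354 − 0.5 = 8.854 mg/L as Cl₂.
Cl₂ equivalent: 8.854 mg/L × 145,344 L = 1287 g.
Product at 59.6% available Cl: 1287 / 0.596 = 2159 g.

2.16 kg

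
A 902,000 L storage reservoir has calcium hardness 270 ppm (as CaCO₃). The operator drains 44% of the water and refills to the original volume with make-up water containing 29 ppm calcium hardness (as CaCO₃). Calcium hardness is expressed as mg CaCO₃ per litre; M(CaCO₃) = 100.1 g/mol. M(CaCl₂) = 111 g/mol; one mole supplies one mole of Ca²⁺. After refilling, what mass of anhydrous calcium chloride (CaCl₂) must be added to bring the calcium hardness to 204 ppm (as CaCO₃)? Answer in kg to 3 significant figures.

After draining 44% and refilling: 270 × 0.56 + 29 × 0.44 = 163.96 ppm.
Deficit to target: 204 − 163.96 = 40.04 mg/L.
As CaCO₃: 40.04 mg/L × 902,000 L = 36,120 g; ÷ 100.1 = 360.8 mol Ca²⁺.
Mass: 360.8 × 111 = 40,050 g.

40.0 kg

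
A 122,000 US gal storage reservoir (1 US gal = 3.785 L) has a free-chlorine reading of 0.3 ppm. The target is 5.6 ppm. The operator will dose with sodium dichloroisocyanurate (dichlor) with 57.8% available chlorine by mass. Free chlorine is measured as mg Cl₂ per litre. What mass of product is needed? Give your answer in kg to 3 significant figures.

4.23 kg

Volume: 122,000 US gal × 3.785 L/gal = 461,770 L.
Chlorine deficit: 5.6 − 0.3 = 5.3 ppm = 5.3 mg/L as Cl₂.
Cl₂ equivalent needed: 5.3 mg/L × 461,770 L = 2,447,000 mg = 2447 g.
Product at 57.8% available chlorine: 2447 / 0.578 = 4234 g.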